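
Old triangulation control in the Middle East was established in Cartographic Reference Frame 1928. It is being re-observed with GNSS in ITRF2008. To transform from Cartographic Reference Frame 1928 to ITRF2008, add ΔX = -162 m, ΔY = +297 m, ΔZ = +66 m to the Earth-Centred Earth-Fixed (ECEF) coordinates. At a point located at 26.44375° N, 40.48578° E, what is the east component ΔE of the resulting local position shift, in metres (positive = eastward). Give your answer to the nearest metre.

ΔE = 331 m

At φ = 26.44375°, λ = 40.48578°: sin φ = 0.445319, cos φ = 0.895372, sin λ = 0.649259, cos λ = 0.760567.
ΔE = −sin λ·ΔX + cos λ·ΔY = −(0.649259)·(-162) + (0.760567)·(297) = 331.07 m.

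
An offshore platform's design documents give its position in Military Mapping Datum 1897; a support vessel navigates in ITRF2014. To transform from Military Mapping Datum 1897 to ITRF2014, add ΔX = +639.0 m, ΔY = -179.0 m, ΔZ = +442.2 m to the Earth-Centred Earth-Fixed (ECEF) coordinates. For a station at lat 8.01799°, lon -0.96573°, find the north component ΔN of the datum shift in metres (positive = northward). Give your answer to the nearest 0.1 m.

The local north axis is (−sin φ cos λ, −sin φ sin λ, cos φ), giving ΔN = -89.118 − 0.421 + 437.877 = 348.34 m.

ΔN = 348.3 m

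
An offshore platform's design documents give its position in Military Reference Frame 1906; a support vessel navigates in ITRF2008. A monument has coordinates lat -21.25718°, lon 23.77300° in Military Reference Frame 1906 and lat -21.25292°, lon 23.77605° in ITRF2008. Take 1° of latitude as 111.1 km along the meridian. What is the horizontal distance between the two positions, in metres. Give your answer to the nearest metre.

Δφ = -21.25292° − -21.25718° = +0.00426°; Δλ = 23.77605° − 23.77300° = +0.00305°.
ΔN = Δφ × 111100 = 473.3 m; ΔE = Δλ × 111100 × cos(-21.25718°) = +0.00305 × 111100 × 0.931962 = 315.8 m.
Distance = √(ΔE² + ΔN²) = √(315.8² + 473.3²) = 569.0 m.

569 m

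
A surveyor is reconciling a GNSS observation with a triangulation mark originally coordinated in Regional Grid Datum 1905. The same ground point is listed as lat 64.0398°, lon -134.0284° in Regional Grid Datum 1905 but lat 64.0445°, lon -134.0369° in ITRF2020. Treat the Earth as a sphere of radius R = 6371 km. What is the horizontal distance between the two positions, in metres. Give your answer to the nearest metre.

Δφ = 64.0445° − 64.0398° = +0.0047°; Δλ = -134.0369° − -134.0284° = -0.0085°.
1° along a meridian = πR/180 = 111195 m.
ΔN = Δφ × 111195 = 522.6 m; ΔE = Δλ × 111195 × cos(64.0398°) = -0.0085 × 111195 × 0.437747 = -413.7 m.
Distance = √(ΔE² + ΔN²) = √((-413.7)² + 522.6²) = 666.6 m.

667 m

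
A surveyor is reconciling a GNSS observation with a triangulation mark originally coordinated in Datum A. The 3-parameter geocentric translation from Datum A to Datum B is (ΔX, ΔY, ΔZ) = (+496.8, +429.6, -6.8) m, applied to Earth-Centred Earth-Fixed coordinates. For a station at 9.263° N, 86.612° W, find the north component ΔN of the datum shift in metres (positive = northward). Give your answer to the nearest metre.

ΔN = 58 m

The local north axis is (−sin φ cos λ, −sin φ sin λ, cos φ), giving ΔN = -4.726 + 69.030 − 6.711 = 57.59 m.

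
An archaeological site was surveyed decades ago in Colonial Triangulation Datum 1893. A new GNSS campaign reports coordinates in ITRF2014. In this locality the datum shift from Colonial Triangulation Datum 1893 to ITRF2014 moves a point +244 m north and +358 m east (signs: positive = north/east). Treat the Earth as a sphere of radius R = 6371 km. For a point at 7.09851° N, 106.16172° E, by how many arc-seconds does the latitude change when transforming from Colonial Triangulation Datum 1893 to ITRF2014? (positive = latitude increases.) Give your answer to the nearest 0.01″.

Δφ = 7.90″

On a sphere of radius R, 1 rad of latitude = R, so Δφ = ΔN / R = 244.0 / 6371000 = 3.8299e-05 rad = 7.900″.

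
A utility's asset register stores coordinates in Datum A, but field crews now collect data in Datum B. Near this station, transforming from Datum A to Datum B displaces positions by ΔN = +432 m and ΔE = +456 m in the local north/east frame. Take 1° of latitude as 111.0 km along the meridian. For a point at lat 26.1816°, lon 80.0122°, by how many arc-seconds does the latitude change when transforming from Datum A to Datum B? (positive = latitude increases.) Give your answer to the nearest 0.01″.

Δφ = 14.01″

1° of latitude = 111.0 km, so Δφ = 432.0 / 111000 = 0.0038919° = 14.011″.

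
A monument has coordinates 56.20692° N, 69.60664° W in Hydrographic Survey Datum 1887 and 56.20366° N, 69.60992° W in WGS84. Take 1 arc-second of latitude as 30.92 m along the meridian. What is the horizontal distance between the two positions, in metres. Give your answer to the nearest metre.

416 m

Δφ = 56.20366° − 56.20692° = -0.00326°; Δλ = -69.60992° − -69.60664° = -0.00328°.
1° of latitude = 3600 × 30.92 = 111312 m.
ΔN = Δφ × 111312 = -362.9 m; ΔE = Δλ × 111312 × cos(56.20692°) = -0.00328 × 111312 × 0.556195 = -203.1 m.
Distance = √(ΔE² + ΔN²) = √((-203.1)² + (-362.9)²) = 415.8 m.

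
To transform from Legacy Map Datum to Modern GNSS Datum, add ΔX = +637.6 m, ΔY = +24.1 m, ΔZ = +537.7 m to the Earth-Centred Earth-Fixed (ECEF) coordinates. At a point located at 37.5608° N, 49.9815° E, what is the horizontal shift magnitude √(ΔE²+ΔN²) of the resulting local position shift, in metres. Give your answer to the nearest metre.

501 m

At φ = 37.5608°, λ = 49.9815°: sin φ = 0.609603, cos φ = 0.792707, sin λ = 0.765837, cos λ = 0.643035.
ΔE = −sin λ·ΔX + cos λ·ΔY = −(0.765837)·(637.6) + (0.643035)·(24.1) = -472.80 m.
ΔN = −sin φ cos λ·ΔX − sin φ sin λ·ΔY + cos φ·ΔZ = −(0.609603)(0.643035)(637.6) − (0.609603)(0.765837)(24.1) + (0.792707)(537.7) = 165.05 m.
Horizontal magnitude = √(ΔE² + ΔN²) = √((-472.80)² + 165.05²) = 500.78 m.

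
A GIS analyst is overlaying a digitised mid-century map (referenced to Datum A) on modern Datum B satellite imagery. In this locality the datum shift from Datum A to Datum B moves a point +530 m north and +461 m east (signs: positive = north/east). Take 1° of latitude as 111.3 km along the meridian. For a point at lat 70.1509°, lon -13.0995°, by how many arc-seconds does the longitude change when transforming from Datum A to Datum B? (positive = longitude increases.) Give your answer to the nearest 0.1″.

Δλ = 43.9″

At latitude 70.1509°, cos φ = 0.339544.
1° of longitude at this latitude = 111.3 × cos φ = 37.79 km, so Δλ = 461.0 / 37791.3 = 0.0121986° = 43.915″.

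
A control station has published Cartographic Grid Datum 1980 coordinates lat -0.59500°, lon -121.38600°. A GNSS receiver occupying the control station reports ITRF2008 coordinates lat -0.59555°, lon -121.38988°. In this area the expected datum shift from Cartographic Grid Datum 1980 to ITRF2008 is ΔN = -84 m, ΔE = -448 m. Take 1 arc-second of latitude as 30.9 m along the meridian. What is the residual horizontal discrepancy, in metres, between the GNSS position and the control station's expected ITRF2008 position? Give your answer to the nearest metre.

28 m

Observed coordinate differences: Δφ = -0.00055°, Δλ = -0.00388°.
Converting to metres (1° lat = 111240 m, cos φ = 0.999946): observed ΔN = -61.2 m, observed ΔE = -431.6 m.
Subtracting the expected shift leaves a residual of -61.2 − (-84) = 22.8 m north and -431.6 − (-448) = 16.4 m east.
Residual distance = √(22.8² + 16.4²) = 28.1 m.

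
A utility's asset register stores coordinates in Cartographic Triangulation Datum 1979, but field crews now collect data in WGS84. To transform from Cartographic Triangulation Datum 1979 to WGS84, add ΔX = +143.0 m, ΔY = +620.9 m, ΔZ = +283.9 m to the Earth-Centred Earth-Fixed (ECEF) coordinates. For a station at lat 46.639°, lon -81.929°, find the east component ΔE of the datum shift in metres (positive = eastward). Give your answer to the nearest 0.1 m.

ΔE = 228.8 m

The local east axis at (φ, λ) is (−sin λ, cos λ, 0), so ΔE = −sin(-81.929°)·143.0 + cos(-81.929°)·620.9 = 228.76 m.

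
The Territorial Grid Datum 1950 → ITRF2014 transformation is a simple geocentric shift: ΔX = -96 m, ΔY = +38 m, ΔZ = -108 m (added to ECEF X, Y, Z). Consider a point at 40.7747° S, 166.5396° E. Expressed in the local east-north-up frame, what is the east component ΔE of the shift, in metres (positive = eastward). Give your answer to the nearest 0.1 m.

ΔE = -14.6 m

At φ = -40.7747°, λ = 166.5396°: sin φ = -0.653086, cos φ = 0.757284, sin λ = 0.232773, cos λ = -0.972531.
ΔE = −sin λ·ΔX + cos λ·ΔY = −(0.232773)·(-96) + (-0.972531)·(38) = -14.61 m.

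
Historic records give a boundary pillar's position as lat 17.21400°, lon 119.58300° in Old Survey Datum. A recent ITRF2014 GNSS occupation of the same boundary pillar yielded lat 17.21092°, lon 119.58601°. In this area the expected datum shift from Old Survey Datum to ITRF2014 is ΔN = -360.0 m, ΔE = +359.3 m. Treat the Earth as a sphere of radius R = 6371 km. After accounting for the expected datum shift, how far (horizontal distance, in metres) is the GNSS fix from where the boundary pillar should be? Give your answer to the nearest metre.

Observed coordinate differences: Δφ = -0.00308°, Δλ = +0.00301°.
Converting to metres (1° lat = 111195 m, cos φ = 0.955206): observed ΔN = -342.5 m, observed ΔE = 319.7 m.
Subtracting the expected shift leaves a residual of -342.5 − (-360.0) = 17.5 m north and 319.7 − (359.3) = -39.6 m east.
Residual distance = √(17.5² + (-39.6)²) = 43.3 m.

43 m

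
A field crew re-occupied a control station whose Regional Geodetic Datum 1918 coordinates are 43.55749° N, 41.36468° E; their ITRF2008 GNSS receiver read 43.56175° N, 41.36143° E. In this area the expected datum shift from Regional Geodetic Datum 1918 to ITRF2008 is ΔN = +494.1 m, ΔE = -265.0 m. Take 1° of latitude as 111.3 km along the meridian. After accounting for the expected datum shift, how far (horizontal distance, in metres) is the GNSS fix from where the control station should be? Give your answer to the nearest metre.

Observed coordinate differences: Δφ = +0.00426°, Δλ = -0.00325°.
Converting to metres (1° lat = 111300 m, cos φ = 0.724683): observed ΔN = 474.1 m, observed ΔE = -262.1 m.
Subtracting the expected shift leaves a residual of 474.1 − (494.1) = -20.0 m north and -262.1 − (-265.0) = 2.9 m east.
Residual distance = √((-20.0)² + 2.9²) = 20.2 m.

20 m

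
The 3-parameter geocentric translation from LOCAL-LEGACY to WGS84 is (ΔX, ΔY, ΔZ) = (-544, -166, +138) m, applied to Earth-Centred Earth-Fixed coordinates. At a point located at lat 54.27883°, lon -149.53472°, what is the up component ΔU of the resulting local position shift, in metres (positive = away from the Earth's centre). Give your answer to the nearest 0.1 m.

ΔU = 434.9 m

The local up (radial) axis is (cos φ cos λ, cos φ sin λ, sin φ), giving ΔU = 273.759 + 49.139 + 112.038 = 434.94 m.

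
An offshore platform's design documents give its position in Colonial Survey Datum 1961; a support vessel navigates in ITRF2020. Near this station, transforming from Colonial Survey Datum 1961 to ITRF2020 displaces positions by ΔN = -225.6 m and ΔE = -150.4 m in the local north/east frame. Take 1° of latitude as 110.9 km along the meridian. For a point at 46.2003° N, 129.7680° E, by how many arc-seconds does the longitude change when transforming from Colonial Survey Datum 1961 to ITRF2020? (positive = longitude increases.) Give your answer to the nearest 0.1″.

At latitude 46.2003°, cos φ = 0.692139.
1° of longitude at this latitude = 110.9 × cos φ = 76.76 km, so Δλ = -150.4 / 76758.3 = -0.0019594° = -7.054″.

Δλ = -7.1″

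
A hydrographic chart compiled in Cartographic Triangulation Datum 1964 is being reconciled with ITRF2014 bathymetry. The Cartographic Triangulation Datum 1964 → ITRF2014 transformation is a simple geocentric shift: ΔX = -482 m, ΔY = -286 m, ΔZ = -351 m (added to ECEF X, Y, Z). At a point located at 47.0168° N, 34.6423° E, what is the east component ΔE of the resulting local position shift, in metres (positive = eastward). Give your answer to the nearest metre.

At φ = 47.0168°, λ = 34.6423°: sin φ = 0.731554, cos φ = 0.681784, sin λ = 0.568451, cos λ = 0.822717.
ΔE = −sin λ·ΔX + cos λ·ΔY = −(0.568451)·(-482) + (0.822717)·(-286) = 38.70 m.

ΔE = 39 m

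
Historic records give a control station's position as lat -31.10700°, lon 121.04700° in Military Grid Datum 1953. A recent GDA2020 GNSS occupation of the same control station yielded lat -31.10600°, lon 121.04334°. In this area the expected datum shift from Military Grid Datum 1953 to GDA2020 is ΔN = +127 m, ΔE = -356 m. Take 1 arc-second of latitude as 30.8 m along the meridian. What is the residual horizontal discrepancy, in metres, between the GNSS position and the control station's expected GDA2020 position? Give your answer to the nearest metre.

Observed coordinate differences: Δφ = +0.00100°, Δλ = -0.00366°.
Converting to metres (1° lat = 110880 m, cos φ = 0.856204): observed ΔN = 110.9 m, observed ΔE = -347.5 m.
Subtracting the expected shift leaves a residual of 110.9 − (127) = -16.1 m north and -347.5 − (-356) = 8.5 m east.
Residual distance = √((-16.1)² + 8.5²) = 18.2 m.

18 m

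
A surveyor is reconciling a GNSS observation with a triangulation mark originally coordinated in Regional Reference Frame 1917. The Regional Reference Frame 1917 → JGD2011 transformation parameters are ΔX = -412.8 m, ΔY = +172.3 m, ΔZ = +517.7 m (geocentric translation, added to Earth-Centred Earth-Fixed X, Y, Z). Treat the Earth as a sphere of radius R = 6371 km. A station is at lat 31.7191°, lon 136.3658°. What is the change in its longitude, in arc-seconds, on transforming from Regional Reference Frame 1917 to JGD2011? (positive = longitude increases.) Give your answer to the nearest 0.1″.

Δλ = 6.1″

sin φ = 0.525755, cos φ = 0.850636, sin λ = 0.690052, cos λ = -0.723760.
East component: ΔE = −sin λ·ΔX + cos λ·ΔY = −(0.690052)(-412.8) + (-0.723760)(172.3) = 160.15 m.
1° of latitude spans πR/180 = 111195 m; at latitude φ, 1° of longitude spans that × cos φ = 94586.4 m, so Δλ = 160.15 / 94586.4 × 3600 = 6.095″.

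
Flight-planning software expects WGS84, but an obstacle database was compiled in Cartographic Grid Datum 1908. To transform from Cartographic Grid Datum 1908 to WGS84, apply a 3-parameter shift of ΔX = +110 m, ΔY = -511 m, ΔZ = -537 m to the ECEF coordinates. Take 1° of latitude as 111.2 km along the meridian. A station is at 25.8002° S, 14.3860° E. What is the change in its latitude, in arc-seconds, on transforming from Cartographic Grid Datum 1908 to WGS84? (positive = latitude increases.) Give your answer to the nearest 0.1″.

Δφ = -15.9″

sin φ = -0.435234, cos φ = 0.900317, sin λ = 0.248453, cos λ = 0.968644.
North component: ΔN = −sin φ cos λ·ΔX − sin φ sin λ·ΔY + cos φ·ΔZ = −(-0.435234)(0.968644)(110) − (-0.435234)(0.248453)(-511) + (0.900317)(-537) = -492.35 m.
1° of latitude spans 111200 m, so Δφ = -492.35 / 111200 × 3600 = -15.939″.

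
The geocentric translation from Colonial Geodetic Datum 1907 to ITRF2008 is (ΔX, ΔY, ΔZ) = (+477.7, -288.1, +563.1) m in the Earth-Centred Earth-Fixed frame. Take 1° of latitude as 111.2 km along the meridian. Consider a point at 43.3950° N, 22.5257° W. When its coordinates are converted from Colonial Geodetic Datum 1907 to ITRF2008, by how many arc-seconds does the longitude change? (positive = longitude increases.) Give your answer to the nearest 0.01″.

Δλ = -3.70″

sin φ = 0.687024, cos φ = 0.726635, sin λ = -0.383098, cos λ = 0.923708.
East component: ΔE = −sin λ·ΔX + cos λ·ΔY = −(-0.383098)(477.7) + (0.923708)(-288.1) = -83.11 m.
1° of latitude spans 111200 m; at latitude φ, 1° of longitude spans that × cos φ = 80801.8 m, so Δλ = -83.11 / 80801.8 × 3600 = -3.703″.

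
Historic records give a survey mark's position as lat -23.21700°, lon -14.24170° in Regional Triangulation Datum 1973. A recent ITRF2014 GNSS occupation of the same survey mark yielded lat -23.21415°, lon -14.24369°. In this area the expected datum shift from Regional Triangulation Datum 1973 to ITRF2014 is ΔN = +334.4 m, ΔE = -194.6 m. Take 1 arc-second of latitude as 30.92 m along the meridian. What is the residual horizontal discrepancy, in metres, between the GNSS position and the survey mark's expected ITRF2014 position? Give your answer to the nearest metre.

19 m

Observed coordinate differences: Δφ = +0.00285°, Δλ = -0.00199°.
Converting to metres (1° lat = 111312 m, cos φ = 0.919018): observed ΔN = 317.2 m, observed ΔE = -203.6 m.
Subtracting the expected shift leaves a residual of 317.2 − (334.4) = -17.2 m north and -203.6 − (-194.6) = -9.0 m east.
Residual distance = √((-17.2)² + (-9.0)²) = 19.4 m.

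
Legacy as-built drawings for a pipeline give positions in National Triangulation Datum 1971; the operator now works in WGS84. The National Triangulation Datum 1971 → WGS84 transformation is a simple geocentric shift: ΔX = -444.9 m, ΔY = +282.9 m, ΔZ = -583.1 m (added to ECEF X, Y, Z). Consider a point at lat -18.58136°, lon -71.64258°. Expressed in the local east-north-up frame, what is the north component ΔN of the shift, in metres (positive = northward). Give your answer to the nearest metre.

At φ = -18.58136°, λ = -71.64258°: sin φ = -0.318651, cos φ = 0.947872, sin λ = -0.949110, cos λ = 0.314944.
ΔN = −sin φ cos λ·ΔX − sin φ sin λ·ΔY + cos φ·ΔZ = −(-0.318651)(0.314944)(-444.9) − (-0.318651)(-0.949110)(282.9) + (0.947872)(-583.1) = -682.91 m.

ΔN = -683 m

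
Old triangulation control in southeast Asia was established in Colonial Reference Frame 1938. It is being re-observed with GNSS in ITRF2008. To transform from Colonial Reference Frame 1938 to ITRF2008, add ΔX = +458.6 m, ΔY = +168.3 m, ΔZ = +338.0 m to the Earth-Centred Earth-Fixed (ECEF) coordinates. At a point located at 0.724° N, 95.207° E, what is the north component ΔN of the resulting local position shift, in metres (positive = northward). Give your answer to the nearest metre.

ΔN = 336 m

The local north axis is (−sin φ cos λ, −sin φ sin λ, cos φ), giving ΔN = 0.526 − 2.118 + 337.973 = 336.38 m.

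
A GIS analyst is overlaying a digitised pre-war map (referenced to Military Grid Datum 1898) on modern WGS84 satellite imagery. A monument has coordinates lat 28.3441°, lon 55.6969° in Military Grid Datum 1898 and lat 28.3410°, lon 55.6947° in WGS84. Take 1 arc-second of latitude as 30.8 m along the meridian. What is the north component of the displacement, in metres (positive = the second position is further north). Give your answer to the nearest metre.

ΔN = -344 m

Δφ = 28.3410° − 28.3441° = -0.0031°; Δλ = 55.6947° − 55.6969° = -0.0022°.
1° of latitude = 3600 × 30.80 = 110880 m.
ΔN = Δφ × 110880 = -343.7 m; ΔE = Δλ × 110880 × cos(28.3441°) = -0.0022 × 110880 × 0.880112 = -214.7 m.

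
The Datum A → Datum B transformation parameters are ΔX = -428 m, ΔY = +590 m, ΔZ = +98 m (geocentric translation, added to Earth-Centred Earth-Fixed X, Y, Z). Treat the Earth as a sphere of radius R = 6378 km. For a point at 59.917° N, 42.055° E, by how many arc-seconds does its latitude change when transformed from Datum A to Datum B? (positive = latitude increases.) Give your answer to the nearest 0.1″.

Δφ = -0.6″

sin φ = 0.865300, cos φ = 0.501254, sin λ = 0.669844, cos λ = 0.742502.
North component: ΔN = −sin φ cos λ·ΔX − sin φ sin λ·ΔY + cos φ·ΔZ = −(0.865300)(0.742502)(-428) − (0.865300)(0.669844)(590) + (0.501254)(98) = -17.87 m.
1° of latitude spans πR/180 = 111317 m, so Δφ = -17.87 / 111317 × 3600 = -0.578″.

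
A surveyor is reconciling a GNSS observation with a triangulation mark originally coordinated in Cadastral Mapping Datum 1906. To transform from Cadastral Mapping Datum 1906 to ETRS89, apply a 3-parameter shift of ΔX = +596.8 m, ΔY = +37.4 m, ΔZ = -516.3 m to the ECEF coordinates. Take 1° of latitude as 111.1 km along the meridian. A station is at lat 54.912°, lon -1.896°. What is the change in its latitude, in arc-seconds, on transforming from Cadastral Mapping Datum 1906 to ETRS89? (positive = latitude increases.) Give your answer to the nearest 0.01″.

sin φ = 0.818270, cos φ = 0.574834, sin λ = -0.033085, cos λ = 0.999453.
North component: ΔN = −sin φ cos λ·ΔX − sin φ sin λ·ΔY + cos φ·ΔZ = −(0.818270)(0.999453)(596.8) − (0.818270)(-0.033085)(37.4) + (0.574834)(-516.3) = -783.85 m.
1° of latitude spans 111100 m, so Δφ = -783.85 / 111100 × 3600 = -25.399″.

Δφ = -25.40″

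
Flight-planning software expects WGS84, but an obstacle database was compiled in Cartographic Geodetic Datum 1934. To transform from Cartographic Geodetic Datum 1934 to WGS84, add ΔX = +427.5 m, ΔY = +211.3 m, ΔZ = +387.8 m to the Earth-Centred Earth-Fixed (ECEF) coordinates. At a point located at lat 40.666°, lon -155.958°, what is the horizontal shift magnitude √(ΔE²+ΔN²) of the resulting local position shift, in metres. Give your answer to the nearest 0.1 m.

605.0 m

The local east axis at (φ, λ) is (−sin λ, cos λ, 0), so ΔE = −sin(-155.958°)·427.5 + cos(-155.958°)·211.3 = -18.80 m.
The local north axis is (−sin φ cos λ, −sin φ sin λ, cos φ), giving ΔN = 254.412 + 56.097 + 294.155 = 604.66 m.
Horizontal magnitude = √(ΔE² + ΔN²) = √((-18.80)² + 604.66²) = 604.96 m.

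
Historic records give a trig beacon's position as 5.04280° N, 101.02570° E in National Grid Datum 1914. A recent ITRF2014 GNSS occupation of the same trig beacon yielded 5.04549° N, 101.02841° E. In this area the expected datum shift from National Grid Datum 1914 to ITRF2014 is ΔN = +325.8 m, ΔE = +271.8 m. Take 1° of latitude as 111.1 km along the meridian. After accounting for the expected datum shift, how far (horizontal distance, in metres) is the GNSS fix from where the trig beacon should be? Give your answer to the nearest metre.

Observed coordinate differences: Δφ = +0.00269°, Δλ = +0.00271°.
Converting to metres (1° lat = 111100 m, cos φ = 0.996129): observed ΔN = 298.9 m, observed ΔE = 299.9 m.
Subtracting the expected shift leaves a residual of 298.9 − (325.8) = -26.9 m north and 299.9 − (271.8) = 28.1 m east.
Residual distance = √((-26.9)² + 28.1²) = 38.9 m.

39 m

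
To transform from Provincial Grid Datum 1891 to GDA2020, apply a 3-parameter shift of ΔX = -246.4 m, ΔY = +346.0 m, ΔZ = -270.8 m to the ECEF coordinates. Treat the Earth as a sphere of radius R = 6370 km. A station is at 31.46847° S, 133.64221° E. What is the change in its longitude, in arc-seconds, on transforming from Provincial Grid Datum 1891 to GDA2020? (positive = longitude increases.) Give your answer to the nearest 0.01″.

Δλ = -2.30″

sin φ = -0.522029, cos φ = 0.852928, sin λ = 0.723664, cos λ = -0.690153.
East component: ΔE = −sin λ·ΔX + cos λ·ΔY = −(0.723664)(-246.4) + (-0.690153)(346.0) = -60.48 m.
1° of latitude spans πR/180 = 111177 m; at latitude φ, 1° of longitude spans that × cos φ = 94826.3 m, so Δλ = -60.48 / 94826.3 × 3600 = -2.296″.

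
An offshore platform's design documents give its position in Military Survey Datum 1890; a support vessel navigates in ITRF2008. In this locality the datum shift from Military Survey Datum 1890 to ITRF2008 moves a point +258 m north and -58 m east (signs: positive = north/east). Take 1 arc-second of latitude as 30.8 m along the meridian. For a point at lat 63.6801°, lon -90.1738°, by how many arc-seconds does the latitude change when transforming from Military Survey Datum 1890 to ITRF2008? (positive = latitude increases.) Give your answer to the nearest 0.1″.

Δφ = 8.4″

1″ of latitude = 30.80 m, so Δφ = 258.0 / 30.80 = 8.377″.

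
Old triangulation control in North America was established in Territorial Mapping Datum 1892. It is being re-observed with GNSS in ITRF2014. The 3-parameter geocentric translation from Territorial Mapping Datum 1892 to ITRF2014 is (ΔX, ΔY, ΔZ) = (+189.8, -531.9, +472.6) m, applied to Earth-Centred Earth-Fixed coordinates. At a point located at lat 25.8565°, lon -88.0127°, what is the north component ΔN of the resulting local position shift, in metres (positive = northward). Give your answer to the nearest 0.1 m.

At φ = 25.8565°, λ = -88.0127°: sin φ = 0.436119, cos φ = 0.899889, sin λ = -0.999399, cos λ = 0.034678.
ΔN = −sin φ cos λ·ΔX − sin φ sin λ·ΔY + cos φ·ΔZ = −(0.436119)(0.034678)(189.8) − (0.436119)(-0.999399)(-531.9) + (0.899889)(472.6) = 190.59 m.

ΔN = 190.6 m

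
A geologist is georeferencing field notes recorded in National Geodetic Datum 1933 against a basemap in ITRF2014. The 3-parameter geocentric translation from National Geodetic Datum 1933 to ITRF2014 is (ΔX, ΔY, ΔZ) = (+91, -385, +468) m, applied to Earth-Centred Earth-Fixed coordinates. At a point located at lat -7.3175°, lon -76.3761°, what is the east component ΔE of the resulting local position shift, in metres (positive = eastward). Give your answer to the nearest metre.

ΔE = -2 m

The local east axis at (φ, λ) is (−sin λ, cos λ, 0), so ΔE = −sin(-76.3761°)·91 + cos(-76.3761°)·(-385) = -2.25 m.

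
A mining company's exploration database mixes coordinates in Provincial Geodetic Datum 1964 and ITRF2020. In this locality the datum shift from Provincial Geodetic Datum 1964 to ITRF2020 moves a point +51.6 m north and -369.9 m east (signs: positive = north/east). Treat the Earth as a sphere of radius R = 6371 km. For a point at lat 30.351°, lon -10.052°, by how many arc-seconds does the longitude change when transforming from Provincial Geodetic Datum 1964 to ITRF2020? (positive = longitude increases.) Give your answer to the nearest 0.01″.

At latitude 30.351°, cos φ = 0.862946.
One radian of longitude at latitude φ spans R cos φ, so Δλ = ΔE / (R cos φ) = -369.9 / (6371000 × 0.862946) = -6.7281e-05 rad = -13.878″.

Δλ = -13.88″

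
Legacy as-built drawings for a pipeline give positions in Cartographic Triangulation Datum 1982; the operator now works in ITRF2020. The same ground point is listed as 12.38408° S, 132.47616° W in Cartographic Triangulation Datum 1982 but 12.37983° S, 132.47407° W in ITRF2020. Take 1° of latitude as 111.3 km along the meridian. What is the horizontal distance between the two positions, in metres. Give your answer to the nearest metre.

525 m

Δφ = -12.37983° − -12.38408° = +0.00425°; Δλ = -132.47407° − -132.47616° = +0.00209°.
ΔN = Δφ × 111300 = 473.0 m; ΔE = Δλ × 111300 × cos(-12.38408°) = +0.00209 × 111300 × 0.976732 = 227.2 m.
Distance = √(ΔE² + ΔN²) = √(227.2² + 473.0²) = 524.8 m.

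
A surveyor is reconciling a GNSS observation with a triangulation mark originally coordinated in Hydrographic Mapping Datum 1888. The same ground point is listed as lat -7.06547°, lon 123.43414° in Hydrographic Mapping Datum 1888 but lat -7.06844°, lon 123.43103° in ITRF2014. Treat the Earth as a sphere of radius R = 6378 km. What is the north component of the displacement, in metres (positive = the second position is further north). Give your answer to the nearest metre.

ΔN = -331 m

Δφ = -7.06844° − -7.06547° = -0.00297°; Δλ = 123.43103° − 123.43414° = -0.00311°.
1° along a meridian = πR/180 = 111317 m.
ΔN = Δφ × 111317 = -330.6 m; ΔE = Δλ × 111317 × cos(-7.06547°) = -0.00311 × 111317 × 0.992406 = -343.6 m.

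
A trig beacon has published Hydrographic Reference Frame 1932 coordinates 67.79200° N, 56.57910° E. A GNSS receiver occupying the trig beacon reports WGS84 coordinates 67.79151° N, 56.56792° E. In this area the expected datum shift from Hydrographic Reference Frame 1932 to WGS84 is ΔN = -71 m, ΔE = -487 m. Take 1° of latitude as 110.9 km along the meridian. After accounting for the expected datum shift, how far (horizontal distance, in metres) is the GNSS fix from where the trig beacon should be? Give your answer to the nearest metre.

25 m

Observed coordinate differences: Δφ = -0.00049°, Δλ = -0.01118°.
Converting to metres (1° lat = 110900 m, cos φ = 0.377970): observed ΔN = -54.3 m, observed ΔE = -468.6 m.
Subtracting the expected shift leaves a residual of -54.3 − (-71) = 16.7 m north and -468.6 − (-487) = 18.4 m east.
Residual distance = √(16.7² + 18.4²) = 24.8 m.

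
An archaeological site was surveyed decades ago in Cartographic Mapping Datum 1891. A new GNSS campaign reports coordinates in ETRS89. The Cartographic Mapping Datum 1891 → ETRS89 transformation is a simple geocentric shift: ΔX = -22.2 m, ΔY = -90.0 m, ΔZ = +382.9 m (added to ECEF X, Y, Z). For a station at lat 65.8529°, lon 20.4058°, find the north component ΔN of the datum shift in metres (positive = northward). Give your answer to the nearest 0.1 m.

ΔN = 204.3 m

At φ = 65.8529°, λ = 20.4058°: sin φ = 0.912498, cos φ = 0.409081, sin λ = 0.348667, cos λ = 0.937247.
ΔN = −sin φ cos λ·ΔX − sin φ sin λ·ΔY + cos φ·ΔZ = −(0.912498)(0.937247)(-22.2) − (0.912498)(0.348667)(-90.0) + (0.409081)(382.9) = 204.26 m.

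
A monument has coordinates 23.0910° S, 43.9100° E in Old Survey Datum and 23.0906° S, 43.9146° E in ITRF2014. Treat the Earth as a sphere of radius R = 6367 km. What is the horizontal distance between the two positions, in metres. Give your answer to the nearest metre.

Δφ = -23.0906° − -23.0910° = +0.0004°; Δλ = 43.9146° − 43.9100° = +0.0046°.
1° along a meridian = πR/180 = 111125 m.
ΔN = Δφ × 111125 = 44.5 m; ΔE = Δλ × 111125 × cos(-23.0910°) = +0.0046 × 111125 × 0.919883 = 470.2 m.
Distance = √(ΔE² + ΔN²) = √(470.2² + 44.5²) = 472.3 m.

472 m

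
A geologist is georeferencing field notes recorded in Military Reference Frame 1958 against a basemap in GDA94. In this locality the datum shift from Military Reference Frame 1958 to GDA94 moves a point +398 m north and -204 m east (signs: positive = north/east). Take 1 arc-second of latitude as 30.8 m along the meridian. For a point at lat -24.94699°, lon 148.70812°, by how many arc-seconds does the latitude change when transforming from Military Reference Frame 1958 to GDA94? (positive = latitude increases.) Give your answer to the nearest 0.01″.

Δφ = 12.92″

1″ of latitude = 30.80 m, so Δφ = 398.0 / 30.80 = 12.922″.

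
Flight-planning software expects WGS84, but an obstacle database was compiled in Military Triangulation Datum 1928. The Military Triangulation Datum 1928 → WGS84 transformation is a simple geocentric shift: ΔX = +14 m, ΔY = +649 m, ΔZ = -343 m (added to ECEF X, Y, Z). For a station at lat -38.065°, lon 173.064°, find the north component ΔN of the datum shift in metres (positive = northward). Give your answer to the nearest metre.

ΔN = -230 m

At φ = -38.065°, λ = 173.064°: sin φ = -0.616555, cos φ = 0.787312, sin λ = 0.120761, cos λ = -0.992682.
ΔN = −sin φ cos λ·ΔX − sin φ sin λ·ΔY + cos φ·ΔZ = −(-0.616555)(-0.992682)(14) − (-0.616555)(0.120761)(649) + (0.787312)(-343) = -230.29 m.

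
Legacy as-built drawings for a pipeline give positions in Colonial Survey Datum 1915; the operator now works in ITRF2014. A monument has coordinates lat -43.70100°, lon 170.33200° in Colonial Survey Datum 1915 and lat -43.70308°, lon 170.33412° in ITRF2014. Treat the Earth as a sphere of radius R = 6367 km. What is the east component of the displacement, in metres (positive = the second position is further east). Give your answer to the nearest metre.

ΔE = 170 m

Δφ = -43.70308° − -43.70100° = -0.00208°; Δλ = 170.33412° − 170.33200° = +0.00212°.
1° along a meridian = πR/180 = 111125 m.
ΔN = Δφ × 111125 = -231.1 m; ΔE = Δλ × 111125 × cos(-43.70100°) = +0.00212 × 111125 × 0.722955 = 170.3 m.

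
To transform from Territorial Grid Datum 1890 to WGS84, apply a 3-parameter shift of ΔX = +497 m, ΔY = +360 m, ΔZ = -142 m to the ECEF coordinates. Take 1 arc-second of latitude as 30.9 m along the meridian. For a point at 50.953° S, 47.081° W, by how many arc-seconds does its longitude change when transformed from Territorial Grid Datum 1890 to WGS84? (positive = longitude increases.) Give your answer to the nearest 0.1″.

sin φ = -0.776629, cos φ = 0.629958, sin λ = -0.732317, cos λ = 0.680964.
East component: ΔE = −sin λ·ΔX + cos λ·ΔY = −(-0.732317)(497) + (0.680964)(360) = 609.11 m.
1° of latitude spans 3600 × 30.90 = 111240 m; at latitude φ, 1° of longitude spans that × cos φ = 70076.5 m, so Δλ = 609.11 / 70076.5 × 3600 = 31.291″.

Δλ = 31.3″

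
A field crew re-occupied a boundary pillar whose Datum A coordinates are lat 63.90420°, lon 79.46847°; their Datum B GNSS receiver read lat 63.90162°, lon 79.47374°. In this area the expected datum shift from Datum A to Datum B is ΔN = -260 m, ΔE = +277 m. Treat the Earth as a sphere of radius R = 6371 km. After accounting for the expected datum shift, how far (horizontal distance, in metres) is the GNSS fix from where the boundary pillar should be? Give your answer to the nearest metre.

Observed coordinate differences: Δφ = -0.00258°, Δλ = +0.00527°.
Converting to metres (1° lat = 111195 m, cos φ = 0.439873): observed ΔN = -286.9 m, observed ΔE = 257.8 m.
Subtracting the expected shift leaves a residual of -286.9 − (-260) = -26.9 m north and 257.8 − (277) = -19.2 m east.
Residual distance = √((-26.9)² + (-19.2)²) = 33.1 m.

33 m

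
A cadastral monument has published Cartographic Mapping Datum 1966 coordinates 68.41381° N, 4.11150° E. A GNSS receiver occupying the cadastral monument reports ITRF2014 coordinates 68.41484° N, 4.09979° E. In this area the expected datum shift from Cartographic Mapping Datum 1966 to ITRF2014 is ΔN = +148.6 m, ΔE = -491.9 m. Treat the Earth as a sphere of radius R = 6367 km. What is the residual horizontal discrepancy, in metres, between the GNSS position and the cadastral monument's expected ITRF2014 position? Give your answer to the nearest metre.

Observed coordinate differences: Δφ = +0.00103°, Δλ = -0.01171°.
Converting to metres (1° lat = 111125 m, cos φ = 0.367900): observed ΔN = 114.5 m, observed ΔE = -478.7 m.
Subtracting the expected shift leaves a residual of 114.5 − (148.6) = -34.1 m north and -478.7 − (-491.9) = 13.2 m east.
Residual distance = √((-34.1)² + 13.2²) = 36.6 m.

37 m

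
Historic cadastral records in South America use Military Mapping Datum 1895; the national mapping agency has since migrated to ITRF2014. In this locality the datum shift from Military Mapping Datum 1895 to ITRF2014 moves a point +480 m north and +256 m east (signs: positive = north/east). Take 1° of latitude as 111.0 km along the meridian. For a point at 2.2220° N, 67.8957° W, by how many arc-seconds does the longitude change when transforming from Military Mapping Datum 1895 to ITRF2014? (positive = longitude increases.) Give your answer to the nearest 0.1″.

At latitude 2.2220°, cos φ = 0.999248.
1° of longitude at this latitude = 111.0 × cos φ = 110.92 km, so Δλ = 256.0 / 110916.5 = 0.0023080° = 8.309″.

Δλ = 8.3″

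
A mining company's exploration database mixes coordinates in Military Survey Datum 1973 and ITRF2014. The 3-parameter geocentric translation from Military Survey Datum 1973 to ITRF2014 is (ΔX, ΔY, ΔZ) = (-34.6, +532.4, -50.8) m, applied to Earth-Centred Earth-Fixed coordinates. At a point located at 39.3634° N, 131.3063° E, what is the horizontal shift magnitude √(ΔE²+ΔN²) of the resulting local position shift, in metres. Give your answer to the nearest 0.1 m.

The local east axis at (φ, λ) is (−sin λ, cos λ, 0), so ΔE = −sin(131.3063°)·(-34.6) + cos(131.3063°)·532.4 = -325.44 m.
The local north axis is (−sin φ cos λ, −sin φ sin λ, cos φ), giving ΔN = -14.485 − 253.653 − 39.275 = -307.41 m.
Horizontal magnitude = √(ΔE² + ΔN²) = √((-325.44)² + (-307.41)²) = 447.68 m.

447.7 m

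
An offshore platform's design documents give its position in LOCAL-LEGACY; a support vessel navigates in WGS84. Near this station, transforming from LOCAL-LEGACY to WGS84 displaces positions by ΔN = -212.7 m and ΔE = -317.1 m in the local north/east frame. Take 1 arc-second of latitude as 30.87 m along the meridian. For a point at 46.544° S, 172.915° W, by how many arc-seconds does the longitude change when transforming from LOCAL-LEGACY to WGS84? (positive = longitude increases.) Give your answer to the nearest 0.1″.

At latitude -46.544°, cos φ = 0.687797.
1″ of longitude at this latitude = 30.87 × cos φ = 21.2323 m, so Δλ = -317.1 / 21.2323 = -14.935″.

Δλ = -14.9″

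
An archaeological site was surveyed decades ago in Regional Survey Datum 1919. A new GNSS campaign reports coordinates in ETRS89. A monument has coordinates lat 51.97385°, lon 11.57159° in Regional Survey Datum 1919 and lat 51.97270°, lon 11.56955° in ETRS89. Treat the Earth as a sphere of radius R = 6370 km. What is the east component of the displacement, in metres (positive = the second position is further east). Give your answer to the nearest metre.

Δφ = 51.97270° − 51.97385° = -0.00115°; Δλ = 11.56955° − 11.57159° = -0.00204°.
1° along a meridian = πR/180 = 111177 m.
ΔN = Δφ × 111177 = -127.9 m; ΔE = Δλ × 111177 × cos(51.97385°) = -0.00204 × 111177 × 0.616021 = -139.7 m.

ΔE = -140 m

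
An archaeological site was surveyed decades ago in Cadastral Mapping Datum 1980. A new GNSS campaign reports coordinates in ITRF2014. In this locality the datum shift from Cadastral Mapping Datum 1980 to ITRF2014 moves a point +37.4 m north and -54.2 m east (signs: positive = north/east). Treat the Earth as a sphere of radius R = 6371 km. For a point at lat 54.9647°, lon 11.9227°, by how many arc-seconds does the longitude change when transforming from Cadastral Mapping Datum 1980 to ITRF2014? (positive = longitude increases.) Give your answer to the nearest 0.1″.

At latitude 54.9647°, cos φ = 0.574081.
One radian of longitude at latitude φ spans R cos φ, so Δλ = ΔE / (R cos φ) = -54.2 / (6371000 × 0.574081) = -1.4819e-05 rad = -3.057″.

Δλ = -3.1″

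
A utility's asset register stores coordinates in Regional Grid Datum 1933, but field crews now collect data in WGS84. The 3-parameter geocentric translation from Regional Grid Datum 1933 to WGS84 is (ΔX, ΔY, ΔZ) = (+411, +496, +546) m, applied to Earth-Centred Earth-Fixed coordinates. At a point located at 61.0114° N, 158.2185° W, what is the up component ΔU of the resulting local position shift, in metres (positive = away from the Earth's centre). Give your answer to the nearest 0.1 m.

The local up (radial) axis is (cos φ cos λ, cos φ sin λ, sin φ), giving ΔU = -184.965 − 89.197 + 477.595 = 203.43 m.

ΔU = 203.4 m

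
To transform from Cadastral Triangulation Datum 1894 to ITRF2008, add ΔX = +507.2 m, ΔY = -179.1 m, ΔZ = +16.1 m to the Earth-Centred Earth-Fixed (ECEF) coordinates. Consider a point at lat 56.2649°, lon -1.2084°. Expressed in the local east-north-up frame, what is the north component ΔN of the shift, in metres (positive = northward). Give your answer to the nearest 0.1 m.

At φ = 56.2649°, λ = -1.2084°: sin φ = 0.831614, cos φ = 0.555354, sin λ = -0.021089, cos λ = 0.999778.
ΔN = −sin φ cos λ·ΔX − sin φ sin λ·ΔY + cos φ·ΔZ = −(0.831614)(0.999778)(507.2) − (0.831614)(-0.021089)(-179.1) + (0.555354)(16.1) = -415.90 m.

ΔN = -415.9 m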